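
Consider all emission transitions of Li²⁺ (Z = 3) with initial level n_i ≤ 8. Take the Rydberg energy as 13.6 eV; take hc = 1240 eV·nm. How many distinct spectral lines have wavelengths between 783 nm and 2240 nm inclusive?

4

Enumerate all n_i → n_f pairs with 1 ≤ n_f < n_i ≤ 8 and compute λ = 1240 / [13.6·9·(1/n_f² − 1/n_i²)].
Lines falling in [783, 2240] nm: 6→5 (828.9 nm), 8→6 (833.6 nm), 7→6 (1375 nm), 8→7 (2118 nm).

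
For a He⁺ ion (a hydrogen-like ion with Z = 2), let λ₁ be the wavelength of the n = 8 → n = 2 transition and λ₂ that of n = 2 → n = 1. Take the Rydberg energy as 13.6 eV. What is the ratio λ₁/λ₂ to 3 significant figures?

3.20

λ ∝ 1/ΔE ∝ 1/(1/n_f² − 1/n_i²), and the Z² and hc factors cancel in the ratio.
λ₁/λ₂ = (1/1² − 1/2²)/(1/2² − 1/8²) = 0.7500/0.2344 = 3.20.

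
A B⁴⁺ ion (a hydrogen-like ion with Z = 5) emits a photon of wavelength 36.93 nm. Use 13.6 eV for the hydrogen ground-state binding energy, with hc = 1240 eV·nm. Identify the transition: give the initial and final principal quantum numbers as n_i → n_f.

n_i = 9, n_f = 3

The photon energy is ΔE = hc/λ = 1240 / 36.93 = 33.58 eV.
With Z = 5, ΔE = 340.0 × (1/n_f² − 1/n_i²), so 1/n_f² − 1/n_i² = 0.09876.
Trying n_f = 3 gives 1/n_i² = 0.01236, i.e. n_i ≈ 9; this pair matches.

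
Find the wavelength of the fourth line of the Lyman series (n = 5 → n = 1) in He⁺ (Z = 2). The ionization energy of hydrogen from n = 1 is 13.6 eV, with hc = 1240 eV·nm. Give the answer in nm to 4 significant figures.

The Lyman series terminates on n_f = 1; the fourth line has n_i = 1+4 = 5.
ΔE = 54.40 × (1/1² − 1/5²) = 52.22 eV.
λ = 1240 / 52.22 = 23.74 nm.

23.74 nm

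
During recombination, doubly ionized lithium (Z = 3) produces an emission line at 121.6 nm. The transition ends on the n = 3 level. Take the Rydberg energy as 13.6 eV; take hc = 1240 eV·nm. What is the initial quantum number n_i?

n_i = 6

The photon energy is ΔE = hc/λ = 1240 / 121.6 = 10.20 eV.
With Z = 3, ΔE = 122.4 × (1/n_f² − 1/n_i²), so 1/n_f² − 1/n_i² = 0.08331.
With n_f = 3: 1/n_i² = 1/9 − 0.08331 = 0.02780, so n_i ≈ 6.00.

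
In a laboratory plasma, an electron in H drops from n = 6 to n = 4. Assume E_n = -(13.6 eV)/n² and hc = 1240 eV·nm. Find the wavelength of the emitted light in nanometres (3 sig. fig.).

2630 nm

ΔE = 13.60 × (1/4² − 1/6²) = 13.60 × 0.03472 = 0.4722 eV.
λ = hc/ΔE = 1240 / 0.4722 = 2630 nm.
This line belongs to the Brackett series.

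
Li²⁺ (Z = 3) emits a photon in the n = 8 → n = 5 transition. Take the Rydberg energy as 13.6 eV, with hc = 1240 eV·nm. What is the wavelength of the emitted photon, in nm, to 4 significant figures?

For Z = 3 the level energies scale as Z², so the effective Rydberg energy is 13.6 × 9 = 122.4 eV.
ΔE = 122.4 × (1/5² − 1/8²) = 122.4 × 0.02438 = 2.984 eV.
λ = hc/ΔE = 1240 / 2.984 = 415.6 nm.

415.6 nm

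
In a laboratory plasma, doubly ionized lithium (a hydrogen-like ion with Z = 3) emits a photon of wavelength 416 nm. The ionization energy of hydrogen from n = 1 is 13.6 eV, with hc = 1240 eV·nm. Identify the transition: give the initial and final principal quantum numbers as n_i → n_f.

The photon energy is ΔE = hc/λ = 1240 / 416 = 2.981 eV.
With Z = 3, ΔE = 122.4 × (1/n_f² − 1/n_i²), so 1/n_f² − 1/n_i² = 0.02435.
Trying n_f = 5 gives 1/n_i² = 0.01565, i.e. n_i ≈ 8; this pair matches.

n_i = 8, n_f = 5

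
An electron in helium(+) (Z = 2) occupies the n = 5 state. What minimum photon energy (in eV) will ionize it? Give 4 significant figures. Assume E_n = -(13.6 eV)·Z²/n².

2.176 eV

E_n = −13.6 Z²/n² = −54.40/n² eV for Z = 2.
E_5 = −54.40/25 = −2.176 eV, so ionization (to E = 0) requires 2.176 eV.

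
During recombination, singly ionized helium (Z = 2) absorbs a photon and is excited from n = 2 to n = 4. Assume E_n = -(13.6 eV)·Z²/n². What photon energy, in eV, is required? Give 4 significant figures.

10.20 eV

The Bohr energies scale as Z², so for Z = 2: E_n = −54.40/n² eV.
E_4 = −54.40/16 = −3.400 eV and E_2 = −54.40/4 = −13.60 eV.
The photon energy is |E_4 − E_2| = 10.20 eV.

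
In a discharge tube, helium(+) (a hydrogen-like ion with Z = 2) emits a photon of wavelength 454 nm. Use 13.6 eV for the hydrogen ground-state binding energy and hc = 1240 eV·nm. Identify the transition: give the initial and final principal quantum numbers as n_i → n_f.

The photon energy is ΔE = hc/λ = 1240 / 454 = 2.731 eV.
With Z = 2, ΔE = 54.40 × (1/n_f² − 1/n_i²), so 1/n_f² − 1/n_i² = 0.05021.
Trying n_f = 4 gives 1/n_i² = 0.01229, i.e. n_i ≈ 9; this pair matches.

n_i = 9, n_f = 4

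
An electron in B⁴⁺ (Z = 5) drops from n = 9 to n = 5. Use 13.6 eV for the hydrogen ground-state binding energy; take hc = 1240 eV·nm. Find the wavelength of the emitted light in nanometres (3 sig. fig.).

132 nm

For Z = 5 the level energies scale as Z², so the effective Rydberg energy is 13.6 × 25 = 340.0 eV.
ΔE = 340.0 × (1/5² − 1/9²) = 340.0 × 0.02765 = 9.402 eV.
λ = hc/ΔE = 1240 / 9.402 = 132 nm.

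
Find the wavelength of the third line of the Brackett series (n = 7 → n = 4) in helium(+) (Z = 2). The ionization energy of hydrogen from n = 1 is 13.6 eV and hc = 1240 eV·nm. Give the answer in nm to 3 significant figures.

542 nm

The Brackett series terminates on n_f = 4; the third line has n_i = 4+3 = 7.
ΔE = 54.40 × (1/4² − 1/7²) = 2.290 eV.
λ = 1240 / 2.290 = 542 nm.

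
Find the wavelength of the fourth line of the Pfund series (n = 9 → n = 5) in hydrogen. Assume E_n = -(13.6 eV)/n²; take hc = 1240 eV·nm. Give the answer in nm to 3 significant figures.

The Pfund series terminates on n_f = 5; the fourth line has n_i = 5+4 = 9.
ΔE = 13.60 × (1/5² − 1/9²) = 0.3761 eV.
λ = 1240 / 0.3761 = 3300 nm.

3300 nm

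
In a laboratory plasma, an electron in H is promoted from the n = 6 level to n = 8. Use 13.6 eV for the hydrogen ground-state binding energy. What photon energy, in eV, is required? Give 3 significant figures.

E_8 = −13.60/64 = −0.2125 eV and E_6 = −13.60/36 = −0.3778 eV.
The photon energy is |E_8 − E_6| = 0.165 eV.

0.165 eV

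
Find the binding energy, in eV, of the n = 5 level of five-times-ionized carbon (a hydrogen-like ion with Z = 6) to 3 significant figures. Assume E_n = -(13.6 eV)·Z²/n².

19.6 eV

E_n = −13.6 Z²/n² = −489.6/n² eV for Z = 6.
E_5 = −489.6/25 = −19.6 eV, so ionization (to E = 0) requires 19.6 eV.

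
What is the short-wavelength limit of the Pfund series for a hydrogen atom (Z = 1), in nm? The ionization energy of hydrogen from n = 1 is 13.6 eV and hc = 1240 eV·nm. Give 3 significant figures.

The Pfund series has lower level n_f = 5; the series limit corresponds to n_i → ∞.
ΔE_max = 13.6 × 1 / 5² = 0.5440 eV.
λ_min = 1240 / 0.5440 = 2280 nm.

2280 nm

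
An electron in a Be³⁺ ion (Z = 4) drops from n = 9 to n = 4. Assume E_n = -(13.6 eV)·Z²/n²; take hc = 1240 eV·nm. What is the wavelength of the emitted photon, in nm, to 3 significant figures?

For Z = 4 the level energies scale as Z², so the effective Rydberg energy is 13.6 × 16 = 217.6 eV.
ΔE = 217.6 × (1/4² − 1/9²) = 217.6 × 0.05015 = 10.91 eV.
λ = hc/ΔE = 1240 / 10.91 = 114 nm.

114 nm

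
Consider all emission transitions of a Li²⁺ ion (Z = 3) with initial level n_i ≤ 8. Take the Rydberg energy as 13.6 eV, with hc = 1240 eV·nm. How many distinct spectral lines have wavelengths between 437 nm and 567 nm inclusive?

2

Enumerate all n_i → n_f pairs with 1 ≤ n_f < n_i ≤ 8 and compute λ = 1240 / [13.6·9·(1/n_f² − 1/n_i²)].
Lines falling in [437, 567] nm: 5→4 (450.3 nm), 7→5 (517.1 nm).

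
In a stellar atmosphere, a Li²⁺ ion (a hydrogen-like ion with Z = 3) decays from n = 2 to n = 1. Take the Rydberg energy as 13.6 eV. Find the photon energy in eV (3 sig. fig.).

91.8 eV

The Bohr energies scale as Z², so for Z = 3: E_n = −122.4/n² eV.
E_2 = −122.4/4 = −30.60 eV and E_1 = −122.4/1 = −122.4 eV.
The photon energy is |E_2 − E_1| = 91.8 eV.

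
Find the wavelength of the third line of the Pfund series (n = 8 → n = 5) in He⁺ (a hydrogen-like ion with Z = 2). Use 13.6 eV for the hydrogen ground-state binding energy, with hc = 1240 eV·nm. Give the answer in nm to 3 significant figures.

935 nm

The Pfund series terminates on n_f = 5; the third line has n_i = 5+3 = 8.
ΔE = 54.40 × (1/5² − 1/8²) = 1.326 eV.
λ = 1240 / 1.326 = 935 nm.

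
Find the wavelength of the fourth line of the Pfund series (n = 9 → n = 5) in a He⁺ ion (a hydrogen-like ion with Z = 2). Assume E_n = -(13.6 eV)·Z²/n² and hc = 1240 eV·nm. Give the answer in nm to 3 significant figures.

The Pfund series terminates on n_f = 5; the fourth line has n_i = 5+4 = 9.
ΔE = 54.40 × (1/5² − 1/9²) = 1.504 eV.
λ = 1240 / 1.504 = 824 nm.

824 nm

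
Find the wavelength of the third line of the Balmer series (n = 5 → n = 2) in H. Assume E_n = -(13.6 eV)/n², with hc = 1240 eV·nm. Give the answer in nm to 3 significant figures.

434 nm

The Balmer series terminates on n_f = 2; the third line has n_i = 2+3 = 5.
ΔE = 13.60 × (1/2² − 1/5²) = 2.856 eV.
λ = 1240 / 2.856 = 434 nm.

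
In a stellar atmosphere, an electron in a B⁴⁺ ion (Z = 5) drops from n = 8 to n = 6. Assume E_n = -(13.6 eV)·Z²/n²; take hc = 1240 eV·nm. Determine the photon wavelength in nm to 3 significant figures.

For Z = 5 the level energies scale as Z², so the effective Rydberg energy is 13.6 × 25 = 340.0 eV.
ΔE = 340.0 × (1/6² − 1/8²) = 340.0 × 0.01215 = 4.132 eV.
λ = hc/ΔE = 1240 / 4.132 = 300 nm.

300 nm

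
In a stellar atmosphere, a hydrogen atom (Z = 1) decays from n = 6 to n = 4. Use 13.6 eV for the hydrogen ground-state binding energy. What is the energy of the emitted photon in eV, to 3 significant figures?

0.472 eV

E_6 = −13.60/36 = −0.3778 eV and E_4 = −13.60/16 = −0.8500 eV.
The photon energy is |E_6 − E_4| = 0.472 eV.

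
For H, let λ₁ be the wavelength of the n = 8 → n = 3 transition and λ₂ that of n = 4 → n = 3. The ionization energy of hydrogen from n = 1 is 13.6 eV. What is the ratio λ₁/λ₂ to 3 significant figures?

0.509

λ ∝ 1/ΔE ∝ 1/(1/n_f² − 1/n_i²), and the Z² and hc factors cancel in the ratio.
λ₁/λ₂ = (1/3² − 1/4²)/(1/3² − 1/8²) = 0.04861/0.09549 = 0.509.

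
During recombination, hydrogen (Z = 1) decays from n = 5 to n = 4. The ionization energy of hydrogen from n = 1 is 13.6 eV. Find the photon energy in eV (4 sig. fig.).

E_5 = −13.60/25 = −0.5440 eV and E_4 = −13.60/16 = −0.8500 eV.
The photon energy is |E_5 − E_4| = 0.3060 eV.

0.3060 eV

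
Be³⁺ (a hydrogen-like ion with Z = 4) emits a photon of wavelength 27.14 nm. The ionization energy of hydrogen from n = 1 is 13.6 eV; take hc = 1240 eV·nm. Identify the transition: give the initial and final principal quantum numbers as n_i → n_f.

n_i = 5, n_f = 2

The photon energy is ΔE = hc/λ = 1240 / 27.14 = 45.69 eV.
With Z = 4, ΔE = 217.6 × (1/n_f² − 1/n_i²), so 1/n_f² − 1/n_i² = 0.2100.
Trying n_f = 2 gives 1/n_i² = 0.04003, i.e. n_i ≈ 5; this pair matches.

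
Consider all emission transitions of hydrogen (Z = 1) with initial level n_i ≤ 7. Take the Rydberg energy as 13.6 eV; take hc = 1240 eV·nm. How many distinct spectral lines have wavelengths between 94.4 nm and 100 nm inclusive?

Enumerate all n_i → n_f pairs with 1 ≤ n_f < n_i ≤ 7 and compute λ = 1240 / [13.6·1·(1/n_f² − 1/n_i²)].
Lines falling in [94.4, 100] nm: 5→1 (94.98 nm), 4→1 (97.25 nm).

2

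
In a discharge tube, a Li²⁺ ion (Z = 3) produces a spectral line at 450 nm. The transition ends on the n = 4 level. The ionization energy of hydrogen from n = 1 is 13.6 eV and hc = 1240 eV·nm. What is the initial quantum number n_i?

n_i = 5

The photon energy is ΔE = hc/λ = 1240 / 450 = 2.756 eV.
With Z = 3, ΔE = 122.4 × (1/n_f² − 1/n_i²), so 1/n_f² − 1/n_i² = 0.02251.
With n_f = 4: 1/n_i² = 1/16 − 0.02251 = 0.03999, so n_i ≈ 5.00.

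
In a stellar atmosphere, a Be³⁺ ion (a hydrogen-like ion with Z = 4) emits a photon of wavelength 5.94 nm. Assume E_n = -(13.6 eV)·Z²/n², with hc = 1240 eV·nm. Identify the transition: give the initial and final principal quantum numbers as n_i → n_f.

The photon energy is ΔE = hc/λ = 1240 / 5.94 = 208.8 eV.
With Z = 4, ΔE = 217.6 × (1/n_f² − 1/n_i²), so 1/n_f² − 1/n_i² = 0.9593.
Trying n_f = 1 gives 1/n_i² = 0.04065, i.e. n_i ≈ 5; this pair matches.

n_i = 5, n_f = 1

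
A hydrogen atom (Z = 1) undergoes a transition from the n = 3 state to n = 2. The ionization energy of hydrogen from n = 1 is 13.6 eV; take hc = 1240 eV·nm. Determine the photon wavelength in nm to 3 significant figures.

656 nm

ΔE = 13.60 × (1/2² − 1/3²) = 13.60 × 0.1389 = 1.889 eV.
λ = hc/ΔE = 1240 / 1.889 = 656 nm.
This line belongs to the Balmer series.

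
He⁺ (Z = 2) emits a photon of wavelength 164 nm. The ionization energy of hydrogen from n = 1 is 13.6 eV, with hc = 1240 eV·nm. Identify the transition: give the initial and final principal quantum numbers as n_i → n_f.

n_i = 3, n_f = 2

The photon energy is ΔE = hc/λ = 1240 / 164 = 7.561 eV.
With Z = 2, ΔE = 54.40 × (1/n_f² − 1/n_i²), so 1/n_f² − 1/n_i² = 0.1390.
Trying n_f = 2 gives 1/n_i² = 0.1110, i.e. n_i ≈ 3; this pair matches.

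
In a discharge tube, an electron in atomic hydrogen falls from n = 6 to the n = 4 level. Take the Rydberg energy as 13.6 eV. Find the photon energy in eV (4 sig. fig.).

0.4722 eV

E_6 = −13.60/36 = −0.3778 eV and E_4 = −13.60/16 = −0.8500 eV.
The photon energy is |E_6 − E_4| = 0.4722 eV.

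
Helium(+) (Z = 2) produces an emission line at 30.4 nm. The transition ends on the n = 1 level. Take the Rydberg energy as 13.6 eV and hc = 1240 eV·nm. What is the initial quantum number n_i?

n_i = 2

The photon energy is ΔE = hc/λ = 1240 / 30.4 = 40.79 eV.
With Z = 2, ΔE = 54.40 × (1/n_f² − 1/n_i²), so 1/n_f² − 1/n_i² = 0.7498.
With n_f = 1: 1/n_i² = 1/1 − 0.7498 = 0.2502, so n_i ≈ 2.00.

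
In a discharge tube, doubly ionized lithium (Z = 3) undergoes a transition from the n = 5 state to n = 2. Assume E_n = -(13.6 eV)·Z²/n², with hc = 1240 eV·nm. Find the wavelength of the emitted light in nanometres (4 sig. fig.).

For Z = 3 the level energies scale as Z², so the effective Rydberg energy is 13.6 × 9 = 122.4 eV.
ΔE = 122.4 × (1/2² − 1/5²) = 122.4 × 0.2100 = 25.70 eV.
λ = hc/ΔE = 1240 / 25.70 = 48.24 nm.

48.24 nm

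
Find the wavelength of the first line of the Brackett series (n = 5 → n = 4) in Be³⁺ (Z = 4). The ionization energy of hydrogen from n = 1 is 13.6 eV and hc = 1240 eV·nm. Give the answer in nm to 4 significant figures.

The Brackett series terminates on n_f = 4; the first line has n_i = 4+1 = 5.
ΔE = 217.6 × (1/4² − 1/5²) = 4.896 eV.
λ = 1240 / 4.896 = 253.3 nm.

253.3 nm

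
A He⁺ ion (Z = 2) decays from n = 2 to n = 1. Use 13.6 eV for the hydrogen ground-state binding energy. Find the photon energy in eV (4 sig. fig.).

The Bohr energies scale as Z², so for Z = 2: E_n = −54.40/n² eV.
E_2 = −54.40/4 = −13.60 eV and E_1 = −54.40/1 = −54.40 eV.
The photon energy is |E_2 − E_1| = 40.80 eV.

40.80 eV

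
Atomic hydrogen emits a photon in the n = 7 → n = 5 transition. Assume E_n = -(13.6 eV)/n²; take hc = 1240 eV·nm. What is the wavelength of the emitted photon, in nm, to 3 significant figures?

4650 nm

ΔE = 13.60 × (1/5² − 1/7²) = 13.60 × 0.01959 = 0.2664 eV.
λ = hc/ΔE = 1240 / 0.2664 = 4650 nm.
This line belongs to the Pfund series.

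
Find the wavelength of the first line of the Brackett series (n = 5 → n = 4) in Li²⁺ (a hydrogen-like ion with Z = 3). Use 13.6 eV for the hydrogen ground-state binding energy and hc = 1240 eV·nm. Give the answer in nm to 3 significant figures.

The Brackett series terminates on n_f = 4; the first line has n_i = 4+1 = 5.
ΔE = 122.4 × (1/4² − 1/5²) = 2.754 eV.
λ = 1240 / 2.754 = 450 nm.

450 nm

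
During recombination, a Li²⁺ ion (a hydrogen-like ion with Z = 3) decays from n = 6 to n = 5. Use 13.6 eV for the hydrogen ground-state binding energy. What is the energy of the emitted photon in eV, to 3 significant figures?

1.50 eV

The Bohr energies scale as Z², so for Z = 3: E_n = −122.4/n² eV.
E_6 = −122.4/36 = −3.400 eV and E_5 = −122.4/25 = −4.896 eV.
The photon energy is |E_6 − E_5| = 1.50 eV.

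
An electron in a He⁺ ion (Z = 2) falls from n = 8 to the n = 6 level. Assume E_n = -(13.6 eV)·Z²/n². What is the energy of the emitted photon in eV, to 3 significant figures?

The Bohr energies scale as Z², so for Z = 2: E_n = −54.40/n² eV.
E_8 = −54.40/64 = −0.8500 eV and E_6 = −54.40/36 = −1.511 eV.
The photon energy is |E_8 − E_6| = 0.661 eV.

0.661 eV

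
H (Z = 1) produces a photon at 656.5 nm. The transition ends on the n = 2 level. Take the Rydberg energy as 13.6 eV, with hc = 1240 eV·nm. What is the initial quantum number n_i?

n_i = 3

The photon energy is ΔE = hc/λ = 1240 / 656.5 = 1.889 eV.
With Z = 1, ΔE = 13.60 × (1/n_f² − 1/n_i²), so 1/n_f² − 1/n_i² = 0.1389.
With n_f = 2: 1/n_i² = 1/4 − 0.1389 = 0.1111, so n_i ≈ 3.00.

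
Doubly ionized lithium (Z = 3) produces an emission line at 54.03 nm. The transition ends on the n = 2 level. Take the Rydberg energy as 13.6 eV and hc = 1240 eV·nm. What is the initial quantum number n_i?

The photon energy is ΔE = hc/λ = 1240 / 54.03 = 22.95 eV.
With Z = 3, ΔE = 122.4 × (1/n_f² − 1/n_i²), so 1/n_f² − 1/n_i² = 0.1875.
With n_f = 2: 1/n_i² = 1/4 − 0.1875 = 0.06250, so n_i ≈ 4.00.

n_i = 4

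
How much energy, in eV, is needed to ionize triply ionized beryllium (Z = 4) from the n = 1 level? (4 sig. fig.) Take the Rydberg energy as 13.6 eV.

217.6 eV

E_n = −13.6 Z²/n² = −217.6/n² eV for Z = 4.
E_1 = −217.6/1 = −217.6 eV, so ionization (to E = 0) requires 217.6 eV.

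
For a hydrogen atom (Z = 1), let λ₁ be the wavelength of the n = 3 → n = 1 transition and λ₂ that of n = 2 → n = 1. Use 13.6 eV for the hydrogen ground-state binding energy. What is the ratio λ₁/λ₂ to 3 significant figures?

0.844

λ ∝ 1/ΔE ∝ 1/(1/n_f² − 1/n_i²), and the Z² and hc factors cancel in the ratio.
λ₁/λ₂ = (1/1² − 1/2²)/(1/1² − 1/3²) = 0.7500/0.8889 = 0.844.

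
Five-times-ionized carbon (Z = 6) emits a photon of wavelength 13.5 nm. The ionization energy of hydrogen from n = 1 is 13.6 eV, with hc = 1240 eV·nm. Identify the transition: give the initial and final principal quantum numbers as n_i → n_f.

The photon energy is ΔE = hc/λ = 1240 / 13.5 = 91.85 eV.
With Z = 6, ΔE = 489.6 × (1/n_f² − 1/n_i²), so 1/n_f² − 1/n_i² = 0.1876.
Trying n_f = 2 gives 1/n_i² = 0.06239, i.e. n_i ≈ 4; this pair matches.

n_i = 4, n_f = 2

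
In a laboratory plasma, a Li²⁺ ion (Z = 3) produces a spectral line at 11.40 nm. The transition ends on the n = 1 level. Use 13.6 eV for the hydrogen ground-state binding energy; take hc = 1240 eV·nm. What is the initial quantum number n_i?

n_i = 3

The photon energy is ΔE = hc/λ = 1240 / 11.40 = 108.8 eV.
With Z = 3, ΔE = 122.4 × (1/n_f² − 1/n_i²), so 1/n_f² − 1/n_i² = 0.8887.
With n_f = 1: 1/n_i² = 1/1 − 0.8887 = 0.1113, so n_i ≈ 3.00.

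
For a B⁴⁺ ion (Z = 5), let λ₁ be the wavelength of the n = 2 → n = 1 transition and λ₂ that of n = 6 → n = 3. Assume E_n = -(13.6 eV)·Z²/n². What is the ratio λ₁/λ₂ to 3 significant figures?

0.111

λ ∝ 1/ΔE ∝ 1/(1/n_f² − 1/n_i²), and the Z² and hc factors cancel in the ratio.
λ₁/λ₂ = (1/3² − 1/6²)/(1/1² − 1/2²) = 0.08333/0.7500 = 0.111.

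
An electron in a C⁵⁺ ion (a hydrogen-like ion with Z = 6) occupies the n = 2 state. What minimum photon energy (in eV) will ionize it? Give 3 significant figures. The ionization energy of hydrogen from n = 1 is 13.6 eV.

E_n = −13.6 Z²/n² = −489.6/n² eV for Z = 6.
E_2 = −489.6/4 = −122 eV, so ionization (to E = 0) requires 122 eV.

122 eV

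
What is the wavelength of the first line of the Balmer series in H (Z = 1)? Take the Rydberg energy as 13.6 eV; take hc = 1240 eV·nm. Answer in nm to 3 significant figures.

656 nm

The Balmer series terminates on n_f = 2; the first line has n_i = 2+1 = 3.
ΔE = 13.60 × (1/2² − 1/3²) = 1.889 eV.
λ = 1240 / 1.889 = 656 nm.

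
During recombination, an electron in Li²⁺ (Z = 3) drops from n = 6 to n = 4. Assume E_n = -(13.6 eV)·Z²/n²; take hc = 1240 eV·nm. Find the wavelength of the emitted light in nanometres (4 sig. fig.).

For Z = 3 the level energies scale as Z², so the effective Rydberg energy is 13.6 × 9 = 122.4 eV.
ΔE = 122.4 × (1/4² − 1/6²) = 122.4 × 0.03472 = 4.250 eV.
λ = hc/ΔE = 1240 / 4.250 = 291.8 nm.

291.8 nm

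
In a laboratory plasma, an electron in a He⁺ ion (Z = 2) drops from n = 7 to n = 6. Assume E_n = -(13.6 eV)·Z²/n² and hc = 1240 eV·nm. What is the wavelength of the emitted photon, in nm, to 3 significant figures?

For Z = 2 the level energies scale as Z², so the effective Rydberg energy is 13.6 × 4 = 54.40 eV.
ΔE = 54.40 × (1/6² − 1/7²) = 54.40 × 0.007370 = 0.4009 eV.
λ = hc/ΔE = 1240 / 0.4009 = 3090 nm.

3090 nm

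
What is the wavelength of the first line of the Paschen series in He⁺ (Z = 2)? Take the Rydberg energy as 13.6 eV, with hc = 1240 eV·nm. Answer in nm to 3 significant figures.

The Paschen series terminates on n_f = 3; the first line has n_i = 3+1 = 4.
ΔE = 54.40 × (1/3² − 1/4²) = 2.644 eV.
λ = 1240 / 2.644 = 469 nm.

469 nm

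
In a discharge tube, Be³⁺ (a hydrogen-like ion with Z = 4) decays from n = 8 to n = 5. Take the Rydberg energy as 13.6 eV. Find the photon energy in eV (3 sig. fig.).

The Bohr energies scale as Z², so for Z = 4: E_n = −217.6/n² eV.
E_8 = −217.6/64 = −3.400 eV and E_5 = −217.6/25 = −8.704 eV.
The photon energy is |E_8 − E_5| = 5.30 eV.

5.30 eV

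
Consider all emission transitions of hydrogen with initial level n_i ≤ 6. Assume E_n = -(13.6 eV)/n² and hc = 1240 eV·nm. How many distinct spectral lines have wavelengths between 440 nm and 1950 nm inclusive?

Enumerate all n_i → n_f pairs with 1 ≤ n_f < n_i ≤ 6 and compute λ = 1240 / [13.6·1·(1/n_f² − 1/n_i²)].
Lines falling in [440, 1950] nm: 4→2 (486.3 nm), 3→2 (656.5 nm), 6→3 (1094 nm), 5→3 (1282 nm), 4→3 (1876 nm).

5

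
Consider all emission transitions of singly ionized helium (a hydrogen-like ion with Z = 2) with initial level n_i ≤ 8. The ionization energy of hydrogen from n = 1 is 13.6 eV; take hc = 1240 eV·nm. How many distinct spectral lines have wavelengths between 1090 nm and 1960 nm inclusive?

3

Enumerate all n_i → n_f pairs with 1 ≤ n_f < n_i ≤ 8 and compute λ = 1240 / [13.6·4·(1/n_f² − 1/n_i²)].
Lines falling in [1090, 1960] nm: 7→5 (1163 nm), 6→5 (1865 nm), 8→6 (1876 nm).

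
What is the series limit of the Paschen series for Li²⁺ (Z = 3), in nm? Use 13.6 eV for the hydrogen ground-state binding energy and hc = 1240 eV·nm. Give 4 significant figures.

91.18 nm

The Paschen series has lower level n_f = 3; the series limit corresponds to n_i → ∞.
ΔE_max = 13.6 × 9 / 3² = 13.60 eV.
λ_min = 1240 / 13.60 = 91.18 nm.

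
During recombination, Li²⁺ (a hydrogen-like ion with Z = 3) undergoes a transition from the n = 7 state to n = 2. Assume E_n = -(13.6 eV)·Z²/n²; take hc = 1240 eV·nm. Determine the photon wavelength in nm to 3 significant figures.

44.1 nm

For Z = 3 the level energies scale as Z², so the effective Rydberg energy is 13.6 × 9 = 122.4 eV.
ΔE = 122.4 × (1/2² − 1/7²) = 122.4 × 0.2296 = 28.10 eV.
λ = hc/ΔE = 1240 / 28.10 = 44.1 nm.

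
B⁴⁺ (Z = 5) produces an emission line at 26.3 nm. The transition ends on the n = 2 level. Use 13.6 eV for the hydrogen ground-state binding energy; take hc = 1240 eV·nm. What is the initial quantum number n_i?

The photon energy is ΔE = hc/λ = 1240 / 26.3 = 47.15 eV.
With Z = 5, ΔE = 340.0 × (1/n_f² − 1/n_i²), so 1/n_f² − 1/n_i² = 0.1387.
With n_f = 2: 1/n_i² = 1/4 − 0.1387 = 0.1113, so n_i ≈ 3.00.

n_i = 3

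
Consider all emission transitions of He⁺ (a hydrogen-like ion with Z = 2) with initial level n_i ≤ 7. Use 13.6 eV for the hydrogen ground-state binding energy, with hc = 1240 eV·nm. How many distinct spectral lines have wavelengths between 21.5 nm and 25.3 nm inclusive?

4

Enumerate all n_i → n_f pairs with 1 ≤ n_f < n_i ≤ 7 and compute λ = 1240 / [13.6·4·(1/n_f² − 1/n_i²)].
Lines falling in [21.5, 25.3] nm: 7→1 (23.27 nm), 6→1 (23.45 nm), 5→1 (23.74 nm), 4→1 (24.31 nm).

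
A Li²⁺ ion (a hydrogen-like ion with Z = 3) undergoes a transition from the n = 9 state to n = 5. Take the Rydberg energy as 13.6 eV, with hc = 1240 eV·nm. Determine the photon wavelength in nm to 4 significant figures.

366.3 nm

For Z = 3 the level energies scale as Z², so the effective Rydberg energy is 13.6 × 9 = 122.4 eV.
ΔE = 122.4 × (1/5² − 1/9²) = 122.4 × 0.02765 = 3.385 eV.
λ = hc/ΔE = 1240 / 3.385 = 366.3 nm.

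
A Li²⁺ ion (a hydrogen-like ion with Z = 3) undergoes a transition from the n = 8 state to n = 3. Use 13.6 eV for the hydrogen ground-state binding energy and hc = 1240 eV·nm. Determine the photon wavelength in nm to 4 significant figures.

106.1 nm

For Z = 3 the level energies scale as Z², so the effective Rydberg energy is 13.6 × 9 = 122.4 eV.
ΔE = 122.4 × (1/3² − 1/8²) = 122.4 × 0.09549 = 11.69 eV.
λ = hc/ΔE = 1240 / 11.69 = 106.1 nm.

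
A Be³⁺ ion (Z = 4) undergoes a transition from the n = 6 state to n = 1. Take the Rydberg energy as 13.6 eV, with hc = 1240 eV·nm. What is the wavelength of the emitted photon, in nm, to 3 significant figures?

5.86 nm

For Z = 4 the level energies scale as Z², so the effective Rydberg energy is 13.6 × 16 = 217.6 eV.
ΔE = 217.6 × (1/1² − 1/6²) = 217.6 × 0.9722 = 211.6 eV.
λ = hc/ΔE = 1240 / 211.6 = 5.86 nm.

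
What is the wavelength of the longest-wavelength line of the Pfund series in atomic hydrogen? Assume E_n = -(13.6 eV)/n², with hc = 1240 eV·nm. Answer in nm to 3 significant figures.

7460 nm

The Pfund series terminates on n_f = 5; the first line has n_i = 5+1 = 6.
ΔE = 13.60 × (1/5² − 1/6²) = 0.1662 eV.
λ = 1240 / 0.1662 = 7460 nm.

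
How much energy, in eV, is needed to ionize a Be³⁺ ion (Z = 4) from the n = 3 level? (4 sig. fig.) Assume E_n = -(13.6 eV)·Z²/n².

24.18 eV

E_n = −13.6 Z²/n² = −217.6/n² eV for Z = 4.
E_3 = −217.6/9 = −24.18 eV, so ionization (to E = 0) requires 24.18 eV.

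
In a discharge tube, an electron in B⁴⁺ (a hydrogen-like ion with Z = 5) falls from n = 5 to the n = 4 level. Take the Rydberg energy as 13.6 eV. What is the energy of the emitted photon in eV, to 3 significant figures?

The Bohr energies scale as Z², so for Z = 5: E_n = −340.0/n² eV.
E_5 = −340.0/25 = −13.60 eV and E_4 = −340.0/16 = −21.25 eV.
The photon energy is |E_5 − E_4| = 7.65 eV.

7.65 eV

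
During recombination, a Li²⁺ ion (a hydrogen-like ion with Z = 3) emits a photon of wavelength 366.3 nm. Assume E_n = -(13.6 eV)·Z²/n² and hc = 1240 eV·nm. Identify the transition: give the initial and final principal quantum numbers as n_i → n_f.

n_i = 9, n_f = 5

The photon energy is ΔE = hc/λ = 1240 / 366.3 = 3.385 eV.
With Z = 3, ΔE = 122.4 × (1/n_f² − 1/n_i²), so 1/n_f² − 1/n_i² = 0.02766.
Trying n_f = 5 gives 1/n_i² = 0.01234, i.e. n_i ≈ 9; this pair matches.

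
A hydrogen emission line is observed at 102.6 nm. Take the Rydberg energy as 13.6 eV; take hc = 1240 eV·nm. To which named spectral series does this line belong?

ΔE = 1240/102.6 = 12.09 eV.
This matches 13.6 × (1/1² − 1/3²), so n_f = 1: the Lyman series.

Lyman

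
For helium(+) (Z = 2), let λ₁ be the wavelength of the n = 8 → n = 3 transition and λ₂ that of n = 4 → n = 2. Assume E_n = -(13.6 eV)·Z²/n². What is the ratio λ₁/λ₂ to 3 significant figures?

1.96

λ ∝ 1/ΔE ∝ 1/(1/n_f² − 1/n_i²), and the Z² and hc factors cancel in the ratio.
λ₁/λ₂ = (1/2² − 1/4²)/(1/3² − 1/8²) = 0.1875/0.09549 = 1.96.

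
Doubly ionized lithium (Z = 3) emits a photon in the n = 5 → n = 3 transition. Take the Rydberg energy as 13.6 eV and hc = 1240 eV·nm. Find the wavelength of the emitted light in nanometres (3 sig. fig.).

For Z = 3 the level energies scale as Z², so the effective Rydberg energy is 13.6 × 9 = 122.4 eV.
ΔE = 122.4 × (1/3² − 1/5²) = 122.4 × 0.07111 = 8.704 eV.
λ = hc/ΔE = 1240 / 8.704 = 142 nm.

142 nm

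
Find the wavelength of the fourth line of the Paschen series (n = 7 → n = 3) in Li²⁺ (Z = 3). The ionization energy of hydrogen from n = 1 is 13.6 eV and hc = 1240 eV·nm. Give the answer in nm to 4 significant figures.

The Paschen series terminates on n_f = 3; the fourth line has n_i = 3+4 = 7.
ΔE = 122.4 × (1/3² − 1/7²) = 11.10 eV.
λ = 1240 / 11.10 = 111.7 nm.

111.7 nm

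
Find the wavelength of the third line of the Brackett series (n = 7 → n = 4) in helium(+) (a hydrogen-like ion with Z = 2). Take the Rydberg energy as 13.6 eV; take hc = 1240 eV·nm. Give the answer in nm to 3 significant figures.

The Brackett series terminates on n_f = 4; the third line has n_i = 4+3 = 7.
ΔE = 54.40 × (1/4² − 1/7²) = 2.290 eV.
λ = 1240 / 2.290 = 542 nm.

542 nm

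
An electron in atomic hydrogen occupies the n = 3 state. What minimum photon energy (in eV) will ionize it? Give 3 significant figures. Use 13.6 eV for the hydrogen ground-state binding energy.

E_3 = −13.60/9 = −1.51 eV, so ionization (to E = 0) requires 1.51 eV.

1.51 eV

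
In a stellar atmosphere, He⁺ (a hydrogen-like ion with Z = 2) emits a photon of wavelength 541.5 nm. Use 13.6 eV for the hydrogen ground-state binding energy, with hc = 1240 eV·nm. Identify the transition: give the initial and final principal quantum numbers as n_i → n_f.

The photon energy is ΔE = hc/λ = 1240 / 541.5 = 2.290 eV.
With Z = 2, ΔE = 54.40 × (1/n_f² − 1/n_i²), so 1/n_f² − 1/n_i² = 0.04209.
Trying n_f = 4 gives 1/n_i² = 0.02041, i.e. n_i ≈ 7; this pair matches.

n_i = 7, n_f = 4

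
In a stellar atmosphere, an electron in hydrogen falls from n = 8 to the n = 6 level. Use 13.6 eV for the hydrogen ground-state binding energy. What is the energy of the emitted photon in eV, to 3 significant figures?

0.165 eV

E_8 = −13.60/64 = −0.2125 eV and E_6 = −13.60/36 = −0.3778 eV.
The photon energy is |E_8 − E_6| = 0.165 eV.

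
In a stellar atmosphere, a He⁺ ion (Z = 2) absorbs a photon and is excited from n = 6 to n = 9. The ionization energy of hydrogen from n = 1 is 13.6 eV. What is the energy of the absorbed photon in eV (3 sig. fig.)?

The Bohr energies scale as Z², so for Z = 2: E_n = −54.40/n² eV.
E_9 = −54.40/81 = −0.6716 eV and E_6 = −54.40/36 = −1.511 eV.
The photon energy is |E_9 − E_6| = 0.840 eV.

0.840 eV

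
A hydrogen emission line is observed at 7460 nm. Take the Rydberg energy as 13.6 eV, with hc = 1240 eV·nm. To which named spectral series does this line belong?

Pfund

ΔE = 1240/7460 = 0.1662 eV.
This matches 13.6 × (1/5² − 1/6²), so n_f = 5: the Pfund series.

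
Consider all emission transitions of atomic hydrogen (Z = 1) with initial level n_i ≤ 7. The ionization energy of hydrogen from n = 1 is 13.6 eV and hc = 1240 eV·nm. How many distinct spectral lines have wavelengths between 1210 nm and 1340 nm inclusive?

1

Enumerate all n_i → n_f pairs with 1 ≤ n_f < n_i ≤ 7 and compute λ = 1240 / [13.6·1·(1/n_f² − 1/n_i²)].
Lines falling in [1210, 1340] nm: 5→3 (1282 nm).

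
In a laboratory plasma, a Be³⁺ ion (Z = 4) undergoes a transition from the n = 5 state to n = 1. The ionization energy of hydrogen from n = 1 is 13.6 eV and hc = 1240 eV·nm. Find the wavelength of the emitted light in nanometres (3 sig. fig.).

5.94 nm

For Z = 4 the level energies scale as Z², so the effective Rydberg energy is 13.6 × 16 = 217.6 eV.
ΔE = 217.6 × (1/1² − 1/5²) = 217.6 × 0.9600 = 208.9 eV.
λ = hc/ΔE = 1240 / 208.9 = 5.94 nm.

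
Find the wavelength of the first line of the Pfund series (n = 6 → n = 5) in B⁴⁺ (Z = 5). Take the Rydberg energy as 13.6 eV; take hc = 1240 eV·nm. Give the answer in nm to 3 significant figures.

298 nm

The Pfund series terminates on n_f = 5; the first line has n_i = 5+1 = 6.
ΔE = 340.0 × (1/5² − 1/6²) = 4.156 eV.
λ = 1240 / 4.156 = 298 nm.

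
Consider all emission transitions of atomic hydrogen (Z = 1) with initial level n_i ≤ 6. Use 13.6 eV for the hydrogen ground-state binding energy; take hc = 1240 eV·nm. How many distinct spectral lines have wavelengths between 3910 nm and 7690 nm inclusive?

Enumerate all n_i → n_f pairs with 1 ≤ n_f < n_i ≤ 6 and compute λ = 1240 / [13.6·1·(1/n_f² − 1/n_i²)].
Lines falling in [3910, 7690] nm: 5→4 (4052 nm), 6→5 (7460 nm).

2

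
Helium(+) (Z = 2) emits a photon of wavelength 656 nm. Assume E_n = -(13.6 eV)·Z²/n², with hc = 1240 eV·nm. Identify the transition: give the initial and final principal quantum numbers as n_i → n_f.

The photon energy is ΔE = hc/λ = 1240 / 656 = 1.890 eV.
With Z = 2, ΔE = 54.40 × (1/n_f² − 1/n_i²), so 1/n_f² − 1/n_i² = 0.03475.
Trying n_f = 4 gives 1/n_i² = 0.02775, i.e. n_i ≈ 6; this pair matches.

n_i = 6, n_f = 4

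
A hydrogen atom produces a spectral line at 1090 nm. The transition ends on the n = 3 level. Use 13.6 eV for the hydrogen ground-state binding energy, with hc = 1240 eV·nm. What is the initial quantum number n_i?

The photon energy is ΔE = hc/λ = 1240 / 1090 = 1.138 eV.
With Z = 1, ΔE = 13.60 × (1/n_f² − 1/n_i²), so 1/n_f² − 1/n_i² = 0.08365.
With n_f = 3: 1/n_i² = 1/9 − 0.08365 = 0.02746, so n_i ≈ 6.03.

n_i = 6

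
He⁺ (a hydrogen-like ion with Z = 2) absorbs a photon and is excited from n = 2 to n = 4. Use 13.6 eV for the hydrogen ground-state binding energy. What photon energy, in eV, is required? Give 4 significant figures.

10.20 eV

The Bohr energies scale as Z², so for Z = 2: E_n = −54.40/n² eV.
E_4 = −54.40/16 = −3.400 eV and E_2 = −54.40/4 = −13.60 eV.
The photon energy is |E_4 − E_2| = 10.20 eV.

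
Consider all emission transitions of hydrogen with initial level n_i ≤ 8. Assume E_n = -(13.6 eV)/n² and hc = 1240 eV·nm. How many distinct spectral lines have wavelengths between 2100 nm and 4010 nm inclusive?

3

Enumerate all n_i → n_f pairs with 1 ≤ n_f < n_i ≤ 8 and compute λ = 1240 / [13.6·1·(1/n_f² − 1/n_i²)].
Lines falling in [2100, 4010] nm: 7→4 (2166 nm), 6→4 (2626 nm), 8→5 (3741 nm).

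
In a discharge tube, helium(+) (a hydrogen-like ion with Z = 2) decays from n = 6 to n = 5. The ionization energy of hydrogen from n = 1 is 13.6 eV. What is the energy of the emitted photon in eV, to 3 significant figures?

0.665 eV

The Bohr energies scale as Z², so for Z = 2: E_n = −54.40/n² eV.
E_6 = −54.40/36 = −1.511 eV and E_5 = −54.40/25 = −2.176 eV.
The photon energy is |E_6 − E_5| = 0.665 eV.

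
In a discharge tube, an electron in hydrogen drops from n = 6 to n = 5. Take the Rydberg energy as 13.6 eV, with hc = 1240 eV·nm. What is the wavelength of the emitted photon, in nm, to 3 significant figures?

ΔE = 13.60 × (1/5² − 1/6²) = 13.60 × 0.01222 = 0.1662 eV.
λ = hc/ΔE = 1240 / 0.1662 = 7460 nm.
This line belongs to the Pfund series.

7460 nm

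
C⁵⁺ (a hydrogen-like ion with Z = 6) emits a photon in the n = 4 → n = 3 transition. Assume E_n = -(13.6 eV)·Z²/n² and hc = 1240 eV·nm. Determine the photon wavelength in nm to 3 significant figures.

52.1 nm

For Z = 6 the level energies scale as Z², so the effective Rydberg energy is 13.6 × 36 = 489.6 eV.
ΔE = 489.6 × (1/3² − 1/4²) = 489.6 × 0.04861 = 23.80 eV.
λ = hc/ΔE = 1240 / 23.80 = 52.1 nm.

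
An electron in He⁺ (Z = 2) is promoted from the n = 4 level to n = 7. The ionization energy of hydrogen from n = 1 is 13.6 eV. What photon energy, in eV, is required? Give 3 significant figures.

The Bohr energies scale as Z², so for Z = 2: E_n = −54.40/n² eV.
E_7 = −54.40/49 = −1.110 eV and E_4 = −54.40/16 = −3.400 eV.
The photon energy is |E_7 − E_4| = 2.29 eV.

2.29 eV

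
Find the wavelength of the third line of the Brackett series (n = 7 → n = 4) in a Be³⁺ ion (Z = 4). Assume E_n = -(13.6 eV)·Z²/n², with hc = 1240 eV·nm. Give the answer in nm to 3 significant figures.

135 nm

The Brackett series terminates on n_f = 4; the third line has n_i = 4+3 = 7.
ΔE = 217.6 × (1/4² − 1/7²) = 9.159 eV.
λ = 1240 / 9.159 = 135 nm.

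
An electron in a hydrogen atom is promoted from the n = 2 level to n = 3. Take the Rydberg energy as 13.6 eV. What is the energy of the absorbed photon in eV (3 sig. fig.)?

E_3 = −13.60/9 = −1.511 eV and E_2 = −13.60/4 = −3.400 eV.
The photon energy is |E_3 − E_2| = 1.89 eV.

1.89 eV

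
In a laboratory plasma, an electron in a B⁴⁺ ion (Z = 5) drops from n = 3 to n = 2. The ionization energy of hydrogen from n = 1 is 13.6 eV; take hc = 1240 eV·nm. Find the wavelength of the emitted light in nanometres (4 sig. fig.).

For Z = 5 the level energies scale as Z², so the effective Rydberg energy is 13.6 × 25 = 340.0 eV.
ΔE = 340.0 × (1/2² − 1/3²) = 340.0 × 0.1389 = 47.22 eV.
λ = hc/ΔE = 1240 / 47.22 = 26.26 nm.

26.26 nm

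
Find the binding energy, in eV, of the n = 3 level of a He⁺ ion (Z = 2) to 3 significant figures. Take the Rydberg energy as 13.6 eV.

6.04 eV

E_n = −13.6 Z²/n² = −54.40/n² eV for Z = 2.
E_3 = −54.40/9 = −6.04 eV, so ionization (to E = 0) requires 6.04 eV.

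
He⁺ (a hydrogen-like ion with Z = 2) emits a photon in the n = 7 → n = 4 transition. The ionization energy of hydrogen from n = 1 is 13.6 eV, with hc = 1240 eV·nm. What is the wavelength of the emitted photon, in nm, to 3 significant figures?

For Z = 2 the level energies scale as Z², so the effective Rydberg energy is 13.6 × 4 = 54.40 eV.
ΔE = 54.40 × (1/4² − 1/7²) = 54.40 × 0.04209 = 2.290 eV.
λ = hc/ΔE = 1240 / 2.290 = 542 nm.

542 nm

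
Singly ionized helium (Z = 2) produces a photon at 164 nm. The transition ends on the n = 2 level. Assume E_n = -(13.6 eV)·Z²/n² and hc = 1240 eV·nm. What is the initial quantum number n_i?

The photon energy is ΔE = hc/λ = 1240 / 164 = 7.561 eV.
With Z = 2, ΔE = 54.40 × (1/n_f² − 1/n_i²), so 1/n_f² − 1/n_i² = 0.1390.
With n_f = 2: 1/n_i² = 1/4 − 0.1390 = 0.1110, so n_i ≈ 3.00.

n_i = 3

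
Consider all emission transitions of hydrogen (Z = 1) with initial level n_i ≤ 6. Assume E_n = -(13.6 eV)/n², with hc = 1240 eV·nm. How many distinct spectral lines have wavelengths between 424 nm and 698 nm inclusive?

Enumerate all n_i → n_f pairs with 1 ≤ n_f < n_i ≤ 6 and compute λ = 1240 / [13.6·1·(1/n_f² − 1/n_i²)].
Lines falling in [424, 698] nm: 5→2 (434.2 nm), 4→2 (486.3 nm), 3→2 (656.5 nm).

3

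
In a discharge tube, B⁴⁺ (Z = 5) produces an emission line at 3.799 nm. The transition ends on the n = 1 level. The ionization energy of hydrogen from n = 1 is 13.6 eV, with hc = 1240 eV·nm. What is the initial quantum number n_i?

The photon energy is ΔE = hc/λ = 1240 / 3.799 = 326.4 eV.
With Z = 5, ΔE = 340.0 × (1/n_f² − 1/n_i²), so 1/n_f² − 1/n_i² = 0.9600.
With n_f = 1: 1/n_i² = 1/1 − 0.9600 = 0.04000, so n_i ≈ 5.00.

n_i = 5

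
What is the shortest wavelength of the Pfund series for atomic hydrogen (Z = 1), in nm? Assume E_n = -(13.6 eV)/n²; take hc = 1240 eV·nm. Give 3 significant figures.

2280 nm

The Pfund series has lower level n_f = 5; the series limit corresponds to n_i → ∞.
ΔE_max = 13.6 × 1 / 5² = 0.5440 eV.
λ_min = 1240 / 0.5440 = 2280 nm.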